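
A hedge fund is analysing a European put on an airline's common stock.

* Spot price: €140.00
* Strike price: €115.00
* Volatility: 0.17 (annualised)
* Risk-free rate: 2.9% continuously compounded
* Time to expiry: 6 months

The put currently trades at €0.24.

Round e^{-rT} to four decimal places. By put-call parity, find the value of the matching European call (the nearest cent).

€26.90

e^(−rT) = e^(−0.029·0.5) = 0.9856
Put-call parity: C − P = S − K·e^(−rT) = 140 − 115·0.9856 = 140 − 113.3440 = 26.6560
C = P + (C − P) = 0.24 + (26.6560) = 26.8960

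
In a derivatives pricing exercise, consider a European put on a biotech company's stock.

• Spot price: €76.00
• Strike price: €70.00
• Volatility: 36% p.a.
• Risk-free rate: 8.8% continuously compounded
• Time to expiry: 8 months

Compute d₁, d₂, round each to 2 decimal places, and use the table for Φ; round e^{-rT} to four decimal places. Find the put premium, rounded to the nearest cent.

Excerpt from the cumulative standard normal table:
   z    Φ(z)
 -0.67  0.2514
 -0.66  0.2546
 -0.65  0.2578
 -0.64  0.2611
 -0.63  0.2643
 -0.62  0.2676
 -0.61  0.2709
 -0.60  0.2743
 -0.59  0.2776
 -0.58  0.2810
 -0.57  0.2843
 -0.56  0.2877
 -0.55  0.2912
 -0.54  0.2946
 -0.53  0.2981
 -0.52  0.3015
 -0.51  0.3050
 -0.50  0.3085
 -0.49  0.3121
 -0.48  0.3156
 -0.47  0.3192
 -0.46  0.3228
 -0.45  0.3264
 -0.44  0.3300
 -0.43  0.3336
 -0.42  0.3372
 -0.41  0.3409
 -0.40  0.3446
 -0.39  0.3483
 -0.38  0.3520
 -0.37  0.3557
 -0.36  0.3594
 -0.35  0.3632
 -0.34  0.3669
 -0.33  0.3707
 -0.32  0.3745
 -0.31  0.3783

σ√T = 0.36 × 0.8165 = 0.2939
d₁ = [ln(76/70) + (0.088 + ½·0.36²)·0.6667] / (σ√T) = (0.0822 + 0.1019) / 0.2939 = 0.6263 which rounds to 0.63
d₂ = 0.6263 − 0.2939 = 0.3324 which rounds to 0.33
e^(−rT) = e^(−0.088·0.6667) = 0.9430
N(−d₂) = N(-0.33) = 0.3707;  N(−d₁) = N(-0.63) = 0.2643
P = 70·0.9430·0.3707 − 76·0.2643 = 24.4699 − 20.0868 = 4.3831

€4.38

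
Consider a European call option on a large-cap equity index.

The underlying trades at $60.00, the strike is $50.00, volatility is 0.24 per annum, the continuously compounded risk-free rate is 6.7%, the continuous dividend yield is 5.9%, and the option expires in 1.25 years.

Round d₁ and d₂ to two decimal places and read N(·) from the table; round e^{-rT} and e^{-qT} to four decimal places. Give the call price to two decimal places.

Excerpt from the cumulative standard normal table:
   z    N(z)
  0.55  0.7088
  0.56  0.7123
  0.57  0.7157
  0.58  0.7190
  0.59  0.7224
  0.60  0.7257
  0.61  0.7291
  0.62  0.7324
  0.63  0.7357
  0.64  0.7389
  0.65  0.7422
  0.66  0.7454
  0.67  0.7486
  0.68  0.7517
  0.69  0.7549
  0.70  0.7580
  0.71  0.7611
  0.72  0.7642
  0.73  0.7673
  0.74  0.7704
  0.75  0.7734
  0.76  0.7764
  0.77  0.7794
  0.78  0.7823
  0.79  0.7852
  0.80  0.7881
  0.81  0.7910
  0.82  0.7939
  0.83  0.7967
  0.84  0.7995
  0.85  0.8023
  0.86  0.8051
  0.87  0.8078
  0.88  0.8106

$11.65

σ√T = 0.24 × 1.1180 = 0.2683
d₁ = [ln(60/50) + (0.067 − 0.059 + 0.24²/2)·1.25] / 0.2683 = [0.1823 + 0.0460] / 0.2683 = 0.8509 ⇒ 0.85
d₂ = d₁ − σ√T = 0.8509 − 0.2683 = 0.5826 ⇒ 0.58
exp(−qT) = exp(−0.059·1.25) = 0.9289;  exp(−rT) = exp(−0.067·1.25) = 0.9197
C = 60·0.9289·N(0.85) − 50·0.9197·N(0.58) = 60·0.9289·0.8023 − 50·0.9197·0.7190 = 44.7154 − 33.0632 = 11.6522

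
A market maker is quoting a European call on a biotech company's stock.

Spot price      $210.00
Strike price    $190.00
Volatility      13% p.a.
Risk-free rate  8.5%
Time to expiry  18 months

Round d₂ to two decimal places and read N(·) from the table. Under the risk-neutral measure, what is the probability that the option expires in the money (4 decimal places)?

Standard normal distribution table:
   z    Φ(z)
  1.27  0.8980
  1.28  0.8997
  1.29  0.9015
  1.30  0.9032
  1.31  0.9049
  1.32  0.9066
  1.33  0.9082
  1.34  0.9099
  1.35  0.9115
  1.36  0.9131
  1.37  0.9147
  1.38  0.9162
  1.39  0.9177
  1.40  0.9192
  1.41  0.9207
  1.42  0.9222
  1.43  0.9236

σ√T = 0.13 × 1.2247 = 0.1592
d₁ = [ln(210/190) + (0.085 + 0.13²/2)·1.5] / 0.1592 = [0.1001 + 0.1402] / 0.1592 = 1.5090 which rounds to 1.51
d₂ = d₁ − σ√T = 1.5090 − 0.1592 = 1.3498 which rounds to 1.35
Risk-neutral Pr[S_T > K] = N(d₂) = N(1.35) = 0.9115

0.9115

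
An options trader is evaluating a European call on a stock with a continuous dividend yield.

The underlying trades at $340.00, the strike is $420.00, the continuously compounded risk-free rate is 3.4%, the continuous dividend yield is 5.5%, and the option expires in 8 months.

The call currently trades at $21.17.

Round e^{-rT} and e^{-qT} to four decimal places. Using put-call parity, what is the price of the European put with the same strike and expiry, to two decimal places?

$104.00

exp(−qT) = exp(−0.055·0.6667) = 0.9640;  exp(−rT) = exp(−0.034·0.6667) = 0.9776
Put-call parity: C − P = S·e^(−qT) − K·e^(−rT) = 340·0.9640 − 420·0.9776 = 327.7600 − 410.5920 = -82.8320
P = C − (C − P) = 21.17 − (-82.8320) = 104.0020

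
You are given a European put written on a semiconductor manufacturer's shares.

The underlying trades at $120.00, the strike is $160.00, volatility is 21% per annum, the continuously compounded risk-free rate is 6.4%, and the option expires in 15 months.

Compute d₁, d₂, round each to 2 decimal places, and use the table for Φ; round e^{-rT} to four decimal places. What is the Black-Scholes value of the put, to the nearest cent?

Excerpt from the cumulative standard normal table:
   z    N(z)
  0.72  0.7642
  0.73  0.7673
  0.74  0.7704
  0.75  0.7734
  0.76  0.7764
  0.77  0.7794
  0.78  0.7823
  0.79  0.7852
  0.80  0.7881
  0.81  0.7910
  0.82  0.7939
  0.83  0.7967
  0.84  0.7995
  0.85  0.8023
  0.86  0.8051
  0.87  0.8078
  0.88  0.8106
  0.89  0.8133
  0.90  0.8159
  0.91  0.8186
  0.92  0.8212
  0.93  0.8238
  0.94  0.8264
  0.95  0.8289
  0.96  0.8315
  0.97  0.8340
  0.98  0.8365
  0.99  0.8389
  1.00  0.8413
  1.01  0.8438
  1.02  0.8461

T = 1.25;  σ√T = 0.2348
d₁ = [ln(120/160) + (0.064 + 0.21²/2)·1.25] / 0.2348 = [-0.2877 + 0.1076] / 0.2348 = -0.7672 which rounds to -0.77
d₂ = d₁ − σ√T = -0.7672 − 0.2348 = -1.0019 which rounds to -1.00
e^(−rT) = e^(−0.064·1.25) = 0.9231
N(−d₂) = N(1.00) = 0.8413;  N(−d₁) = N(0.77) = 0.7794
P = 160·0.9231·0.8413 − 120·0.7794 = 124.2566 − 93.5280 = 30.7286

$30.73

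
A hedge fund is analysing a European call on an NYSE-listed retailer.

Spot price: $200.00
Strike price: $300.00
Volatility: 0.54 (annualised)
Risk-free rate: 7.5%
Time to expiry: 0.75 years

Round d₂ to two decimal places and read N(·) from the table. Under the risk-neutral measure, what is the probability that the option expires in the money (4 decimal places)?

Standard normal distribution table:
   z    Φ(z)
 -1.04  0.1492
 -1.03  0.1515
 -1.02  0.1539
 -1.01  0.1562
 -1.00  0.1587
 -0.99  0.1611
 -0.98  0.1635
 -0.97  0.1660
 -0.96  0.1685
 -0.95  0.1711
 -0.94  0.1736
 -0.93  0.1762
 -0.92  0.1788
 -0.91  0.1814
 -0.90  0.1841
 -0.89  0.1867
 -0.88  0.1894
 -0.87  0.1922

T = 0.75;  σ√T = 0.4677
d₁ = [ln(200/300) + (0.075 + 0.54²/2)·0.75] / 0.4677 = [-0.4055 + 0.1656] / 0.4677 = -0.5129 ⇒ -0.51
d₂ = d₁ − σ√T = -0.5129 − 0.4677 = -0.9806 ⇒ -0.98
Pr(exercise) under Q = N(d₂) = 0.1635

0.1635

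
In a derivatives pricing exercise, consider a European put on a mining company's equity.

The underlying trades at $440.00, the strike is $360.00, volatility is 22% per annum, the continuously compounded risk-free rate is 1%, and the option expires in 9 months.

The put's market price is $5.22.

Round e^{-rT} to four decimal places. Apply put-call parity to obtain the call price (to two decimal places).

exp(−rT) = exp(−0.01·0.75) = 0.9925
Put-call parity: C − P = S − K·e^(−rT) = 440 − 360·0.9925 = 440 − 357.3000 = 82.7000
C = P + (C − P) = 5.22 + (82.7000) = 87.9200

$87.92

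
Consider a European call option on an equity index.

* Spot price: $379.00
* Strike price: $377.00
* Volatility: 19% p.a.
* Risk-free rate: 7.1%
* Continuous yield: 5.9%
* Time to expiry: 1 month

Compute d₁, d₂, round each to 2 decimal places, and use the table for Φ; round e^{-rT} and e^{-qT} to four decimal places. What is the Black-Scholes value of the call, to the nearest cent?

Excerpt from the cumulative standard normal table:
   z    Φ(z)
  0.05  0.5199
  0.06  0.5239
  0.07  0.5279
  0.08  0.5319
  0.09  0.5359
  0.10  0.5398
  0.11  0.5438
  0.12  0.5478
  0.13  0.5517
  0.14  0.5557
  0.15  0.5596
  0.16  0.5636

$8.74

σ√T = 0.19·√0.08333 = 0.0548
d₁ = [ln(379/377) + (0.071 − 0.059 + 0.19²/2)·0.08333] / 0.0548 = [0.0053 + 0.0025] / 0.0548 = 0.1421 ≈ 0.14
d₂ = d₁ − σ√T = 0.1421 − 0.0548 = 0.0873 ≈ 0.09
e^(−qT) = e^(−0.059·0.08333) = 0.9951;  e^(−rT) = e^(−0.071·0.08333) = 0.9941
N(d₁) = N(0.14) = 0.5557;  N(d₂) = N(0.09) = 0.5359
C = 379·0.9951·0.5557 − 377·0.9941·0.5359 = 209.5783 − 200.8423 = 8.7360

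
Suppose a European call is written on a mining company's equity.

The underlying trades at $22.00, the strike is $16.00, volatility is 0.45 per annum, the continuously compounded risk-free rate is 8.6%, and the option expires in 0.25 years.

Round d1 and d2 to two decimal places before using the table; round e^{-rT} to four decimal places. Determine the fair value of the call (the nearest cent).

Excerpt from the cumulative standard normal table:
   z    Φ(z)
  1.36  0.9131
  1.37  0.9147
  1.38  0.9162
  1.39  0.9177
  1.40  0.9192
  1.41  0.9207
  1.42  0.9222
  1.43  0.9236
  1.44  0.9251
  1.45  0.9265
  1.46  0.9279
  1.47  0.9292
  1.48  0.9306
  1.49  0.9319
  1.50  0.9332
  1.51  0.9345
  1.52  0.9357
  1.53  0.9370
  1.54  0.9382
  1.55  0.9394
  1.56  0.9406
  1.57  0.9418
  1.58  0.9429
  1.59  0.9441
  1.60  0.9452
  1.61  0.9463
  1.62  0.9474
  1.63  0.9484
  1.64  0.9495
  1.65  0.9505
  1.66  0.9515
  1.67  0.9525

σ√T = 0.45·√0.25 = 0.2250
ln(S/K) + (r + σ²/2)T = ln(22/16) + (0.086 + 0.45²/2)·0.25 = 0.3185 + 0.0468 = 0.3653
d₁ = 0.3653 / 0.2250 = 1.6234 which rounds to 1.62
d₂ = d₁ − σ√T = 1.6234 − 0.2250 = 1.3984 which rounds to 1.40
exp(−rT) = exp(−0.086·0.25) = 0.9787
N(d₁) = N(1.62) = 0.9474;  N(d₂) = N(1.40) = 0.9192
C = 22·0.9474 − 16·0.9787·0.9192 = 20.8428 − 14.3939 = 6.4489

$6.45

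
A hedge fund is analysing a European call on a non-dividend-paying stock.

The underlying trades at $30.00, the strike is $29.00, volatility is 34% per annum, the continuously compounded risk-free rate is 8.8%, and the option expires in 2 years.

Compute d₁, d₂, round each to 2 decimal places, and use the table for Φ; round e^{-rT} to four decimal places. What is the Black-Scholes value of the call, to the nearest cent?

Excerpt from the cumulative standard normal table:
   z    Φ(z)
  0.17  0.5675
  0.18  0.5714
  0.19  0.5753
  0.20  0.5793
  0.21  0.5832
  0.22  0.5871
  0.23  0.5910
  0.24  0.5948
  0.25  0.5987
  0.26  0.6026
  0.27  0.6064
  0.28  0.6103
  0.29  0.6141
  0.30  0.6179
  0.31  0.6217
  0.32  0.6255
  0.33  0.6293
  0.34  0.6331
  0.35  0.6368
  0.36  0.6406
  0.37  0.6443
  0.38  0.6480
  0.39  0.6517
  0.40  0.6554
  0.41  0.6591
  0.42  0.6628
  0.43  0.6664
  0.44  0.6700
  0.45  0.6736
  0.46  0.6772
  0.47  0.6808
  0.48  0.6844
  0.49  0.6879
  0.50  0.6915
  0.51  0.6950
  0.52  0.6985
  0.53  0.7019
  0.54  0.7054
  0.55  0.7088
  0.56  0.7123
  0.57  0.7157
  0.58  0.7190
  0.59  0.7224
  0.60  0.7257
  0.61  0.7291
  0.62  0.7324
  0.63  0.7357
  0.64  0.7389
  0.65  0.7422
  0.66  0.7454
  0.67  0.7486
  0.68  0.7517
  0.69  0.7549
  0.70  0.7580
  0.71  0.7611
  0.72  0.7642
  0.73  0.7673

σ√T = 0.34·√2 = 0.4808
d₁ = [ln(30/29) + (0.088 + ½·0.34²)·2] / (σ√T) = (0.0339 + 0.2916) / 0.4808 = 0.6770 ⇒ 0.68
d₂ = 0.6770 − 0.4808 = 0.1961 ⇒ 0.20
exp(−rT) = exp(−0.088·2) = 0.8386
N(d₁) = N(0.68) = 0.7517;  N(d₂) = N(0.20) = 0.5793
C = 30·0.7517 − 29·0.8386·0.5793 = 22.5510 − 14.0882 = 8.4628

$8.46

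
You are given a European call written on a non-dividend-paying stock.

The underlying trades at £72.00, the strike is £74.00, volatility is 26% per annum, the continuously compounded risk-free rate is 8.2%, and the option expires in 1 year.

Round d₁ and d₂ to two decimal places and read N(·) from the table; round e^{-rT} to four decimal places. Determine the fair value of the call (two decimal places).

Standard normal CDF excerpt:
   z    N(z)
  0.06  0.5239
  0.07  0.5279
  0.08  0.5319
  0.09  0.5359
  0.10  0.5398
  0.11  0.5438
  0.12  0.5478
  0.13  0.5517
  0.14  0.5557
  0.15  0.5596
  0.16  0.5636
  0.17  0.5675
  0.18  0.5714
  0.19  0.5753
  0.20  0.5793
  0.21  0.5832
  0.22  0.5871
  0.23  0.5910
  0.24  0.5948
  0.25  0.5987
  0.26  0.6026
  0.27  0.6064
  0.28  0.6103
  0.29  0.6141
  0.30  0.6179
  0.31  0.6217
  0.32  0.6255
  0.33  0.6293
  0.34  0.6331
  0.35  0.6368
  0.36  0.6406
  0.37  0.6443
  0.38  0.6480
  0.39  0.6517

σ√T = 0.26 × 1.0000 = 0.2600
d₁ = [ln(72/74) + (0.082 + 0.26²/2)·1] / 0.2600 = [-0.0274 + 0.1158] / 0.2600 = 0.3400 which rounds to 0.34
d₂ = d₁ − σ√T = 0.3400 − 0.2600 = 0.0800 which rounds to 0.08
exp(−rT) = exp(−0.082·1) = 0.9213
N(d₁) = N(0.34) = 0.6331;  N(d₂) = N(0.08) = 0.5319
C = 72·0.6331 − 74·0.9213·0.5319 = 45.5832 − 36.2629 = 9.3203

£9.32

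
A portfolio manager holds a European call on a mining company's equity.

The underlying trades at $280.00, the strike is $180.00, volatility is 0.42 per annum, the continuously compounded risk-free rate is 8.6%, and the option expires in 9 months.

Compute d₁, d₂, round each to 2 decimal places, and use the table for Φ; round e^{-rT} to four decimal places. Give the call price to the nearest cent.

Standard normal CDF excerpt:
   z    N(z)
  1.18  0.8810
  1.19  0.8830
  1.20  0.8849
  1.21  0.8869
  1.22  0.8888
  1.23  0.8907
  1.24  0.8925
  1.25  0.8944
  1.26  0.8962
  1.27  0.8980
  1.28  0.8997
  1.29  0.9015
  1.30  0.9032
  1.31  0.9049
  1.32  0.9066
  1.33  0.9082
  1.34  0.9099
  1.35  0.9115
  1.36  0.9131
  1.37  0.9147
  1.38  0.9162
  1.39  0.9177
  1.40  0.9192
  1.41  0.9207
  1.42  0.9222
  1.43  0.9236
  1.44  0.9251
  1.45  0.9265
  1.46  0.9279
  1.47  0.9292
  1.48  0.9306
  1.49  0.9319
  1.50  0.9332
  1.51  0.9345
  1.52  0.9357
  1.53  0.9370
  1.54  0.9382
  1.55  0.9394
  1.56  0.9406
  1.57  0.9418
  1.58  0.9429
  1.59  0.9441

$114.04

σ√T = 0.42 × 0.8660 = 0.3637
d₁ = [ln(280/180) + (0.086 + 0.42²/2)·0.75] / 0.3637 = [0.4418 + 0.1306] / 0.3637 = 1.5739 → 1.57
d₂ = d₁ − σ√T = 1.5739 − 0.3637 = 1.2102 → 1.21
e^(−rT) = e^(−0.086·0.75) = 0.9375
C = 280·N(1.57) − 180·0.9375·N(1.21) = 280·0.9418 − 180·0.9375·0.8869 = 263.7040 − 149.6644 = 114.0396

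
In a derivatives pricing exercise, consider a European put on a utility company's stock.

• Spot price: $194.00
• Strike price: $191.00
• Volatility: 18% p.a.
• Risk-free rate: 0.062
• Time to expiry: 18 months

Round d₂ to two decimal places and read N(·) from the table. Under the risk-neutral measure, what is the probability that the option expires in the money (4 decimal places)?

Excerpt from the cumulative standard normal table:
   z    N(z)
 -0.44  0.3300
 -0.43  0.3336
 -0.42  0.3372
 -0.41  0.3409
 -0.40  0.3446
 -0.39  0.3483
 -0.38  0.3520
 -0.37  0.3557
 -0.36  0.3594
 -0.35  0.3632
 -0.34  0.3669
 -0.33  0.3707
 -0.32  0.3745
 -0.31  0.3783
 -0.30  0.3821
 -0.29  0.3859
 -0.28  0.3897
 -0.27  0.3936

0.3520

σ√T = 0.18·√1.5 = 0.2205
ln(S/K) + (r + σ²/2)T = ln(194/191) + (0.062 + 0.18²/2)·1.5 = 0.0156 + 0.1173 = 0.1329
d₁ = 0.1329 / 0.2205 = 0.6028 ≈ 0.60
d₂ = d₁ − σ√T = 0.6028 − 0.2205 = 0.3823 ≈ 0.38
Pr(exercise) under Q = N(−d₂) = N(-0.38) = 0.3520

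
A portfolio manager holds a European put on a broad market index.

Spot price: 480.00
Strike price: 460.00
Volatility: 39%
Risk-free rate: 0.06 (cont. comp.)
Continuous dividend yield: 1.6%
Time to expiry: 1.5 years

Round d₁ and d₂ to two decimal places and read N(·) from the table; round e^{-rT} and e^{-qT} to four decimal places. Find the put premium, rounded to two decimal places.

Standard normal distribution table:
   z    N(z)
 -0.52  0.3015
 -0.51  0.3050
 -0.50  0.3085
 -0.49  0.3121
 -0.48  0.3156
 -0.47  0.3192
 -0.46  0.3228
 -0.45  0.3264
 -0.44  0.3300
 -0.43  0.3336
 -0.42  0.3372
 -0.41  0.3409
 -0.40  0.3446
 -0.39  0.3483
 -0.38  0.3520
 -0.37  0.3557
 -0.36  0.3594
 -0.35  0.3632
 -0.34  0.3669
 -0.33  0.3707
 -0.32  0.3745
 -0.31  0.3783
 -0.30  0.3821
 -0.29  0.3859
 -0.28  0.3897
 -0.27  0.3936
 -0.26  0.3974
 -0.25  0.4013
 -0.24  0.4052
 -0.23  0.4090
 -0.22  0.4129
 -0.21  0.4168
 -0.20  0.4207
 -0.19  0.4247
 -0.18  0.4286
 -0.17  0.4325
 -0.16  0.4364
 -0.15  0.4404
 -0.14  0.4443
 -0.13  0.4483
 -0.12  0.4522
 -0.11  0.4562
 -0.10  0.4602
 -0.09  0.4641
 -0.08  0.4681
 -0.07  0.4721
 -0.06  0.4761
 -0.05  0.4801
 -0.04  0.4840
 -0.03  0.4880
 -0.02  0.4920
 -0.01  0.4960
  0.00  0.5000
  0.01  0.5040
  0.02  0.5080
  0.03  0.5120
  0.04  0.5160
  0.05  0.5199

σ√T = 0.39 × 1.2247 = 0.4777
d₁ = [ln(480/460) + (0.06 − 0.016 + ½·0.39²)·1.5] / (σ√T) = (0.0426 + 0.1801) / 0.4777 = 0.4661 ≈ 0.47
d₂ = 0.4661 − 0.4777 = -0.0115 ≈ -0.01
exp(−qT) = exp(−0.016·1.5) = 0.9763;  exp(−rT) = exp(−0.06·1.5) = 0.9139
P = 460·0.9139·N(0.01) − 480·0.9763·N(-0.47) = 460·0.9139·0.5040 − 480·0.9763·0.3192 = 211.8786 − 149.5848 = 62.2938

62.29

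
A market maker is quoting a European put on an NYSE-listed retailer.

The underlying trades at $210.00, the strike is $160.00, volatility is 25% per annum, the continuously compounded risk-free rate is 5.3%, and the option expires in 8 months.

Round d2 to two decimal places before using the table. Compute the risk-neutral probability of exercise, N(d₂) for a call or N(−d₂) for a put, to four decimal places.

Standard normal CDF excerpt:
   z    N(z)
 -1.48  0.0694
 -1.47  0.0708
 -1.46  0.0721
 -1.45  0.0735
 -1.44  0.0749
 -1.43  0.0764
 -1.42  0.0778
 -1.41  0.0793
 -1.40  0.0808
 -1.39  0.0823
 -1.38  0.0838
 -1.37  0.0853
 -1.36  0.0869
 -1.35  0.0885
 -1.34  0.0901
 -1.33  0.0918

0.0808

σ√T = 0.25·√0.6667 = 0.2041
d₁ = [ln(210/160) + (0.053 + ½·0.25²)·0.6667] / (σ√T) = (0.2719 + 0.0562) / 0.2041 = 1.6074 which rounds to 1.61
d₂ = 1.6074 − 0.2041 = 1.4032 which rounds to 1.40
Risk-neutral Pr[S_T < K] = N(−d₂) = N(-1.40) = 0.0808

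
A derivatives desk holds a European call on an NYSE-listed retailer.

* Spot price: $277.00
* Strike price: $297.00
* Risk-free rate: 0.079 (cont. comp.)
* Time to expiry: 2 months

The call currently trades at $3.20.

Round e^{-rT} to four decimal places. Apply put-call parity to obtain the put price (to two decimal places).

$19.31

e^(−rT) = e^(−0.079·0.1667) = 0.9869
Put-call parity: C − P = S − K·e^(−rT) = 277 − 297·0.9869 = 277 − 293.1093 = -16.1093
P = C − (C − P) = 3.20 − (-16.1093) = 19.3093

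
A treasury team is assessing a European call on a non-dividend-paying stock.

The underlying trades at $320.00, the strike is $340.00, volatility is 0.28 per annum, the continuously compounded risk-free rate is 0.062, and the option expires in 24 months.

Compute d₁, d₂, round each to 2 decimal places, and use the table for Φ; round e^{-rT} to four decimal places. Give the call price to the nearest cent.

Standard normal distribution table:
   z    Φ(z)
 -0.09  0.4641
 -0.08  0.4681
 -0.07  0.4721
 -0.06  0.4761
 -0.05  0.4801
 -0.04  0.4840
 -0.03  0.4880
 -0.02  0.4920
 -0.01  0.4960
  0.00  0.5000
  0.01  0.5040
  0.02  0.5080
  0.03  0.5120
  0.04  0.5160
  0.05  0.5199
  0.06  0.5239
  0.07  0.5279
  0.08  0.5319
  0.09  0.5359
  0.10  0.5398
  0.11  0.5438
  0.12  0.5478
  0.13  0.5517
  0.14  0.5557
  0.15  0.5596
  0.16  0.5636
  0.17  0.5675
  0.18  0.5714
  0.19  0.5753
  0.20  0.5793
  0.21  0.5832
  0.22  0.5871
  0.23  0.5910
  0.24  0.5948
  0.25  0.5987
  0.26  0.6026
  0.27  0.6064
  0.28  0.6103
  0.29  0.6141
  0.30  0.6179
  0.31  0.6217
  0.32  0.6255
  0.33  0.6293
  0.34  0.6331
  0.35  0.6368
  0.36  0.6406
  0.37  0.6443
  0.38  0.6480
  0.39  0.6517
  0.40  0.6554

$59.62

T = 2;  σ√T = 0.3960
d₁ = [ln(320/340) + (0.062 + 0.28²/2)·2] / 0.3960 = [-0.0606 + 0.2024] / 0.3960 = 0.3580 ⇒ 0.36
d₂ = d₁ − σ√T = 0.3580 − 0.3960 = -0.0379 ⇒ -0.04
exp(−rT) = exp(−0.062·2) = 0.8834
C = 320·N(0.36) − 340·0.8834·N(-0.04) = 320·0.6406 − 340·0.8834·0.4840 = 204.9920 − 145.3723 = 59.6197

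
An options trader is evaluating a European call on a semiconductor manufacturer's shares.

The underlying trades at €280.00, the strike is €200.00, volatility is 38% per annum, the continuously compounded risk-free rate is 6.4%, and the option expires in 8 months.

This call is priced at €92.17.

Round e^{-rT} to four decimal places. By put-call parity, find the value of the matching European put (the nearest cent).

€3.81

e^(−rT) = e^(−0.064·0.6667) = 0.9582
Put-call parity: C − P = S − K·e^(−rT) = 280 − 200·0.9582 = 280 − 191.6400 = 88.3600
P = C − (C − P) = 92.17 − (88.3600) = 3.8100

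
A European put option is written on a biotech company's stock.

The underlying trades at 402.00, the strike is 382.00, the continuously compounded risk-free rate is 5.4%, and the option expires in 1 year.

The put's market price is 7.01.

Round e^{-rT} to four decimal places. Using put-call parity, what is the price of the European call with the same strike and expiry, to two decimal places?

47.10

exp(−rT) = exp(−0.054·1) = 0.9474
Put-call parity: C − P = S − K·e^(−rT) = 402 − 382·0.9474 = 402 − 361.9068 = 40.0932
C = P + (C − P) = 7.01 + (40.0932) = 47.1032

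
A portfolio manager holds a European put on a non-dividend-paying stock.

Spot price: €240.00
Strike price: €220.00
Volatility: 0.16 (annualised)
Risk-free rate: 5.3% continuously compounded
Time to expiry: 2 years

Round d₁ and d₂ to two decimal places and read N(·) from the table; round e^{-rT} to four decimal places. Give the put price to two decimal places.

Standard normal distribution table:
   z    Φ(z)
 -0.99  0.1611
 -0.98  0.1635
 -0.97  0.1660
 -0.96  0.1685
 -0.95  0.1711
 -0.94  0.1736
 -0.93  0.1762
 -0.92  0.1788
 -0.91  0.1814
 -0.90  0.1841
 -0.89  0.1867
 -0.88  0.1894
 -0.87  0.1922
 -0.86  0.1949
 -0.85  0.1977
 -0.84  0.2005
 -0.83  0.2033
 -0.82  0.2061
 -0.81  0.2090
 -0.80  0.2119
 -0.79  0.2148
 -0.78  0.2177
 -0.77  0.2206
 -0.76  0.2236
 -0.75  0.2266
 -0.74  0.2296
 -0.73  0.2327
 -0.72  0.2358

σ√T = 0.16 × 1.4142 = 0.2263
d₁ = [ln(240/220) + (0.053 + ½·0.16²)·2] / (σ√T) = (0.0870 + 0.1316) / 0.2263 = 0.9661 → 0.97
d₂ = 0.9661 − 0.2263 = 0.7399 → 0.74
e^(−rT) = e^(−0.053·2) = 0.8994
N(−d₂) = N(-0.74) = 0.2296;  N(−d₁) = N(-0.97) = 0.1660
P = 220·0.8994·0.2296 − 240·0.1660 = 45.4305 − 39.8400 = 5.5905

€5.59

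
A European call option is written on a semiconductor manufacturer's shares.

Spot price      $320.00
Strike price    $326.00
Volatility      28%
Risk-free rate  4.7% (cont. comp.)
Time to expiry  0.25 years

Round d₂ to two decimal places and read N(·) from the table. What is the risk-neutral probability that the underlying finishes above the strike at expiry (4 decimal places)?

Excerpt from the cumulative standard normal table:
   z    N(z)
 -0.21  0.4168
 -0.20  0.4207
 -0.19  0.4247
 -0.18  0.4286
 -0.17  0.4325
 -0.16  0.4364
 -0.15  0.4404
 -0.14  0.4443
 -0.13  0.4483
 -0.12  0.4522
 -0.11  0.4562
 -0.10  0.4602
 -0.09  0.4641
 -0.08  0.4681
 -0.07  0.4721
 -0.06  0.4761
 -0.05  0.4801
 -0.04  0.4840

σ√T = 0.28 × 0.5000 = 0.1400
ln(S/K) + (r + σ²/2)T = ln(320/326) + (0.047 + 0.28²/2)·0.25 = -0.0186 + 0.0215 = 0.0030
d₁ = 0.0030 / 0.1400 = 0.0212 → 0.02
d₂ = d₁ − σ√T = 0.0212 − 0.1400 = -0.1188 → -0.12
Risk-neutral Pr[S_T > K] = N(d₂) = N(-0.12) = 0.4522

0.4522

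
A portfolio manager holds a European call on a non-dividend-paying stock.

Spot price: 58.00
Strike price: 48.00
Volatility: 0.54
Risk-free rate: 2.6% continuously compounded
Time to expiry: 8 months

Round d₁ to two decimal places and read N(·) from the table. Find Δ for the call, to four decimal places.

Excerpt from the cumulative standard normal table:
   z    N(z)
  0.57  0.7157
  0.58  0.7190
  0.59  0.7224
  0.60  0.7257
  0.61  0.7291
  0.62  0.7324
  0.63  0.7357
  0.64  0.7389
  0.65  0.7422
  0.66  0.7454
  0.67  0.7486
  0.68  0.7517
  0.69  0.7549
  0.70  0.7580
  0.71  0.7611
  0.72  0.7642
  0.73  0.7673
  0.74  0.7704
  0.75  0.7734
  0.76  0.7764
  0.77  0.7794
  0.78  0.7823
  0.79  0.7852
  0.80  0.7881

σ√T = 0.54·√0.6667 = 0.4409
ln(S/K) + (r + σ²/2)T = ln(58/48) + (0.026 + 0.54²/2)·0.6667 = 0.1892 + 0.1145 = 0.3038
d₁ = 0.3038 / 0.4409 = 0.6890 ≈ 0.69
N(d₁) = N(0.69) = 0.7549
Δ_call = N(d₁) = 0.7549

0.7549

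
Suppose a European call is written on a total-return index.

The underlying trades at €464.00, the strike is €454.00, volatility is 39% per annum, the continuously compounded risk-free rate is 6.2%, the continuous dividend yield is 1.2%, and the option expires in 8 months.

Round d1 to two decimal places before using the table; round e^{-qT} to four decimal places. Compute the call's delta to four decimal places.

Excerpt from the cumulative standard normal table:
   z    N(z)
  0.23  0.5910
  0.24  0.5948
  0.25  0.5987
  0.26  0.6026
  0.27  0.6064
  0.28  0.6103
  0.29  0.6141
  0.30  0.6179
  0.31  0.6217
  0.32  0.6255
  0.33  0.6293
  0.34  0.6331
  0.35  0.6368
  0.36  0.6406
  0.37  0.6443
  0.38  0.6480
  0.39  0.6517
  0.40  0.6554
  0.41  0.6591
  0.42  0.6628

0.6243

σ√T = 0.39 × 0.8165 = 0.3184
d₁ = [ln(464/454) + (0.062 − 0.012 + 0.39²/2)·0.6667] / 0.3184 = [0.0218 + 0.0840] / 0.3184 = 0.3323 ⇒ 0.33
N(d₁) = N(0.33) = 0.6293
Δ_call = exp(−qT)·N(d₁) = 0.9920·0.6293 = 0.6243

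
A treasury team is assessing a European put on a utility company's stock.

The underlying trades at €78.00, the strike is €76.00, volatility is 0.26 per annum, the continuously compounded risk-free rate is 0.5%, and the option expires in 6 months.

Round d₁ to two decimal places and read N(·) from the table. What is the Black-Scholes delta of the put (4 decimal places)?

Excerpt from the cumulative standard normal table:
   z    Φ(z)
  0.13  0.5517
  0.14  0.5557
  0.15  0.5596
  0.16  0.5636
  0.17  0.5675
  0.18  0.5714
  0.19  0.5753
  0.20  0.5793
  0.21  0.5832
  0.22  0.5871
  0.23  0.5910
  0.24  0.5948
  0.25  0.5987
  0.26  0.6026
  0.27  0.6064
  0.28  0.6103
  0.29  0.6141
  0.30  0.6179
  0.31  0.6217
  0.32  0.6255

T = 0.5;  σ√T = 0.1838
ln(S/K) + (r + σ²/2)T = ln(78/76) + (0.005 + 0.26²/2)·0.5 = 0.0260 + 0.0194 = 0.0454
d₁ = 0.0454 / 0.1838 = 0.2468 which rounds to 0.25
N(d₁) = N(0.25) = 0.5987
Δ_put = N(d₁) − 1 = 0.5987 − 1 = -0.4013

-0.4013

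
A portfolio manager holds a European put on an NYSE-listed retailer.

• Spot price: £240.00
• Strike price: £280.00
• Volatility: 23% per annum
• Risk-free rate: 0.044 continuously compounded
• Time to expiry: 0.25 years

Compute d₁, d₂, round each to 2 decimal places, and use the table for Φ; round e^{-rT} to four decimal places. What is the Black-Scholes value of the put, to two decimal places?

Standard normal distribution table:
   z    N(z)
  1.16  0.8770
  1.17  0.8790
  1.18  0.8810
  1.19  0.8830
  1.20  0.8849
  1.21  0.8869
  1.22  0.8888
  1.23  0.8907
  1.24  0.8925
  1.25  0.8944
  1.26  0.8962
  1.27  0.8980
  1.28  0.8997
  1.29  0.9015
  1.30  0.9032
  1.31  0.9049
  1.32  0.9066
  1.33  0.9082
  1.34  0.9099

£38.22

T = 0.25;  σ√T = 0.1150
d₁ = [ln(240/280) + (0.044 + ½·0.23²)·0.25] / (σ√T) = (-0.1542 + 0.0176) / 0.1150 = -1.1873 ≈ -1.19
d₂ = -1.1873 − 0.1150 = -1.3023 ≈ -1.30
e^(−rT) = e^(−0.044·0.25) = 0.9891
N(−d₂) = N(1.30) = 0.9032;  N(−d₁) = N(1.19) = 0.8830
P = 280·0.9891·0.9032 − 240·0.8830 = 250.1394 − 211.9200 = 38.2194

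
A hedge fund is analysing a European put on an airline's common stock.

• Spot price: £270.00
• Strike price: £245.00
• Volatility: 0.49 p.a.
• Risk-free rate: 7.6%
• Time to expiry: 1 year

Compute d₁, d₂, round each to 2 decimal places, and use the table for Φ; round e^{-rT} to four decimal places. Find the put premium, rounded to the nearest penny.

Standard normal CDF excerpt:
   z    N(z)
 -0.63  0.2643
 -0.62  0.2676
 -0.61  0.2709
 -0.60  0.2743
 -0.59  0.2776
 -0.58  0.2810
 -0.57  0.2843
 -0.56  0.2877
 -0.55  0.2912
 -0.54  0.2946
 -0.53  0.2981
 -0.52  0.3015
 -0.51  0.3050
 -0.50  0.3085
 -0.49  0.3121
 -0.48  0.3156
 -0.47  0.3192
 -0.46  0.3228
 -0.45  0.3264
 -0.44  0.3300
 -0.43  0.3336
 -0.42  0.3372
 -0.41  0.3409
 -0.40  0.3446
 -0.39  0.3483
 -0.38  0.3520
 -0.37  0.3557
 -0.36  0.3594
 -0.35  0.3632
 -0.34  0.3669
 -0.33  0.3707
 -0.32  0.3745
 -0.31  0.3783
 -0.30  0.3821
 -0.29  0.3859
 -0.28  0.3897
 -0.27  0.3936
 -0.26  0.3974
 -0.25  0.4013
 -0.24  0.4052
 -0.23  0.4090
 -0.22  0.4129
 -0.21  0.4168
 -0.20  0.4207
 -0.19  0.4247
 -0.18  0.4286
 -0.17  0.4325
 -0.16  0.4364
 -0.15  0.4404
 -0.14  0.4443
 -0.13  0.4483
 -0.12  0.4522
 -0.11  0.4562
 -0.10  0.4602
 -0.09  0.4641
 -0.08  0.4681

σ√T = 0.49·√1 = 0.4900
d₁ = [ln(270/245) + (0.076 + 0.49²/2)·1] / 0.4900 = [0.0972 + 0.1961] / 0.4900 = 0.5984 → 0.60
d₂ = d₁ − σ√T = 0.5984 − 0.4900 = 0.1084 → 0.11
e^(−rT) = e^(−0.076·1) = 0.9268
N(−d₂) = N(-0.11) = 0.4562;  N(−d₁) = N(-0.60) = 0.2743
P = 245·0.9268·0.4562 − 270·0.2743 = 103.5875 − 74.0610 = 29.5265

£29.53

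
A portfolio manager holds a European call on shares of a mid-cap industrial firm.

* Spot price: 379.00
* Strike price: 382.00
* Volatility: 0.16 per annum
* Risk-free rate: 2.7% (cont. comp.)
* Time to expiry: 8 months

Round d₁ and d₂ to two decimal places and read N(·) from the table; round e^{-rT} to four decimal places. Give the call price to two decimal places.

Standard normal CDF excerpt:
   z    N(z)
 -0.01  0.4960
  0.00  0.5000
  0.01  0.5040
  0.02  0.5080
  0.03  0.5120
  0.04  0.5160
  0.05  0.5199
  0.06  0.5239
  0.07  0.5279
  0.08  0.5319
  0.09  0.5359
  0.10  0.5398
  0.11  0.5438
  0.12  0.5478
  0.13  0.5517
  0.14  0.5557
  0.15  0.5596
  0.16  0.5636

T = 0.6667;  σ√T = 0.1306
ln(S/K) + (r + σ²/2)T = ln(379/382) + (0.027 + 0.16²/2)·0.6667 = -0.0079 + 0.0265 = 0.0186
d₁ = 0.0186 / 0.1306 = 0.1428 which rounds to 0.14
d₂ = d₁ − σ√T = 0.1428 − 0.1306 = 0.0121 which rounds to 0.01
exp(−rT) = exp(−0.027·0.6667) = 0.9822
N(d₁) = N(0.14) = 0.5557;  N(d₂) = N(0.01) = 0.5040
C = 379·0.5557 − 382·0.9822·0.5040 = 210.6103 − 189.1010 = 21.5093

21.51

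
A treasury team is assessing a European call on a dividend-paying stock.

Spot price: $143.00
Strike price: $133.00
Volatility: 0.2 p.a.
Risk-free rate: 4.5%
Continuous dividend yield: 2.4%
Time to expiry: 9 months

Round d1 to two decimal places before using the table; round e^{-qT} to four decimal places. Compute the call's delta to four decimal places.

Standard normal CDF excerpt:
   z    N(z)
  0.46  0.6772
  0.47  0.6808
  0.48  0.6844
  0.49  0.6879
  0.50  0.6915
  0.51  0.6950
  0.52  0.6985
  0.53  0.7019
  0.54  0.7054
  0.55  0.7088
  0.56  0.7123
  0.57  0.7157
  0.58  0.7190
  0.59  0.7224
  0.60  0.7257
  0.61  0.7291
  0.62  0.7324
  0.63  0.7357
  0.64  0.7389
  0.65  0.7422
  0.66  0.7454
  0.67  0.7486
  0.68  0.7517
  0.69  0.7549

0.7128

T = 0.75;  σ√T = 0.1732
d₁ = [ln(143/133) + (0.045 − 0.024 + 0.2²/2)·0.75] / 0.1732 = [0.0725 + 0.0307] / 0.1732 = 0.5961 → 0.60
N(d₁) = N(0.60) = 0.7257
Δ_call = exp(−qT)·N(d₁) = 0.9822·0.7257 = 0.7128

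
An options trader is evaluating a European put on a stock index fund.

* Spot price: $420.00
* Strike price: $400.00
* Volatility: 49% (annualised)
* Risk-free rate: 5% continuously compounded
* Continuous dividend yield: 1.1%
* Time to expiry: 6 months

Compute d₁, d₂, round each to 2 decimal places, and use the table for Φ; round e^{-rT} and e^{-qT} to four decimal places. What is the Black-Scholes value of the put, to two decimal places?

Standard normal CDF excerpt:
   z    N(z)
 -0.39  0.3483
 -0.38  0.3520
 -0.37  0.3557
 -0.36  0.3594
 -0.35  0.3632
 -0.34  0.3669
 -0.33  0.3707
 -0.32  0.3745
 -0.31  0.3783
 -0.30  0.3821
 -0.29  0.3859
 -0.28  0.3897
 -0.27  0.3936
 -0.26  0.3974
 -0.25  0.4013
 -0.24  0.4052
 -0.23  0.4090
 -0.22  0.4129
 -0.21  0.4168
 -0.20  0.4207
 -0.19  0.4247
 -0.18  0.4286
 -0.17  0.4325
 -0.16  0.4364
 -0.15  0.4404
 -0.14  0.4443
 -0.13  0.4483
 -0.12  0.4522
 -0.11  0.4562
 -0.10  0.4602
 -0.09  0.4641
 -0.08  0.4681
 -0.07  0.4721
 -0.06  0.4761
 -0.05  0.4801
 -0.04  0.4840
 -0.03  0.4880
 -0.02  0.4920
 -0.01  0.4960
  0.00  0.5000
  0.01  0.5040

$43.37

σ√T = 0.49 × 0.7071 = 0.3465
d₁ = [ln(420/400) + (0.05 − 0.011 + ½·0.49²)·0.5] / (σ√T) = (0.0488 + 0.0795) / 0.3465 = 0.3703 → 0.37
d₂ = 0.3703 − 0.3465 = 0.0239 → 0.02
e^(−qT) = e^(−0.011·0.5) = 0.9945;  e^(−rT) = e^(−0.05·0.5) = 0.9753
P = 400·0.9753·N(-0.02) − 420·0.9945·N(-0.37) = 400·0.9753·0.4920 − 420·0.9945·0.3557 = 191.9390 − 148.5723 = 43.3667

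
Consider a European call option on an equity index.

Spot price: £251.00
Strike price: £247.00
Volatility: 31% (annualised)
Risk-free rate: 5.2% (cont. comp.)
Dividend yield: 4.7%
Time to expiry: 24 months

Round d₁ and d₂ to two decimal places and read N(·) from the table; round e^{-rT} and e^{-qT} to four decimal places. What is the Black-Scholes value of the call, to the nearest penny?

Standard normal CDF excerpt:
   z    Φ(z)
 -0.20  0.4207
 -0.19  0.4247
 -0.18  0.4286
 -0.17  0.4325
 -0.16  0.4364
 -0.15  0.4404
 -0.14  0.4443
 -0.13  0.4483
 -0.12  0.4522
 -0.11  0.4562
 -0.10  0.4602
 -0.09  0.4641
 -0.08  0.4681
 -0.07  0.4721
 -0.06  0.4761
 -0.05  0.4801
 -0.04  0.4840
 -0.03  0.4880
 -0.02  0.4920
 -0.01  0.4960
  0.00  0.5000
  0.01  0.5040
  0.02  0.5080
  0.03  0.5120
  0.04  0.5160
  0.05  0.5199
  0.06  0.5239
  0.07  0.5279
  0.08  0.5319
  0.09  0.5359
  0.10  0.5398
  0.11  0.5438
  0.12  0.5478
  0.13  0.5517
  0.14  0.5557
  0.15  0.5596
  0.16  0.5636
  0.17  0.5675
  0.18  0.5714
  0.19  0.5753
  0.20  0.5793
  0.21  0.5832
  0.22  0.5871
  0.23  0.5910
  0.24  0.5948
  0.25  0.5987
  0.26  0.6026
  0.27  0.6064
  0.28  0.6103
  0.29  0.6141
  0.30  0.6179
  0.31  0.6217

σ√T = 0.31·√2 = 0.4384
ln(S/K) + (r − q + σ²/2)T = ln(251/247) + (0.052 − 0.047 + 0.31²/2)·2 = 0.0161 + 0.1061 = 0.1222
d₁ = 0.1222 / 0.4384 = 0.2787 ≈ 0.28
d₂ = d₁ − σ√T = 0.2787 − 0.4384 = -0.1598 ≈ -0.16
e^(−qT) = e^(−0.047·2) = 0.9103;  e^(−rT) = e^(−0.052·2) = 0.9012
N(d₁) = N(0.28) = 0.6103;  N(d₂) = N(-0.16) = 0.4364
C = 251·0.9103·0.6103 − 247·0.9012·0.4364 = 139.4446 − 97.1411 = 42.3035

£42.30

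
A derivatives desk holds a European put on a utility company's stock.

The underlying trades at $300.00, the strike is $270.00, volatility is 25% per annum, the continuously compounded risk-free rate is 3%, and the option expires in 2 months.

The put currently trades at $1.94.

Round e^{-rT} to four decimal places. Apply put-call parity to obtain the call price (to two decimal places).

e^(−rT) = e^(−0.03·0.1667) = 0.9950
Put-call parity: C − P = S − K·e^(−rT) = 300 − 270·0.9950 = 300 − 268.6500 = 31.3500
C = P + (C − P) = 1.94 + (31.3500) = 33.2900

$33.29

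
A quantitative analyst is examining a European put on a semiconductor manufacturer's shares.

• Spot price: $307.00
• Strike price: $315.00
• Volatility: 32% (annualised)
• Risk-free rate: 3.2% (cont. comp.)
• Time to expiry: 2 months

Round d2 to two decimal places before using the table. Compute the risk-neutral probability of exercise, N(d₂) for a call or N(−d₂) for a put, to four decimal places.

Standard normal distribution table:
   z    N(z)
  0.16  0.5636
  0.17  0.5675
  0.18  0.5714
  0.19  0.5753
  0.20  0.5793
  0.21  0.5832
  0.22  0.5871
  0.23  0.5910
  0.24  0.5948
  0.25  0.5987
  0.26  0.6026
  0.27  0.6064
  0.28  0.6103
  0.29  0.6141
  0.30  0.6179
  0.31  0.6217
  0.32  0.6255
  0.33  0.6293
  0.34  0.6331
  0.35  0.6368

0.5871

σ√T = 0.32·√0.1667 = 0.1306
d₁ = [ln(307/315) + (0.032 + 0.32²/2)·0.1667] / 0.1306 = [-0.0257 + 0.0139] / 0.1306 = -0.0908 ⇒ -0.09
d₂ = d₁ − σ√T = -0.0908 − 0.1306 = -0.2214 ⇒ -0.22
Pr(exercise) under Q = N(−d₂) = N(0.22) = 0.5871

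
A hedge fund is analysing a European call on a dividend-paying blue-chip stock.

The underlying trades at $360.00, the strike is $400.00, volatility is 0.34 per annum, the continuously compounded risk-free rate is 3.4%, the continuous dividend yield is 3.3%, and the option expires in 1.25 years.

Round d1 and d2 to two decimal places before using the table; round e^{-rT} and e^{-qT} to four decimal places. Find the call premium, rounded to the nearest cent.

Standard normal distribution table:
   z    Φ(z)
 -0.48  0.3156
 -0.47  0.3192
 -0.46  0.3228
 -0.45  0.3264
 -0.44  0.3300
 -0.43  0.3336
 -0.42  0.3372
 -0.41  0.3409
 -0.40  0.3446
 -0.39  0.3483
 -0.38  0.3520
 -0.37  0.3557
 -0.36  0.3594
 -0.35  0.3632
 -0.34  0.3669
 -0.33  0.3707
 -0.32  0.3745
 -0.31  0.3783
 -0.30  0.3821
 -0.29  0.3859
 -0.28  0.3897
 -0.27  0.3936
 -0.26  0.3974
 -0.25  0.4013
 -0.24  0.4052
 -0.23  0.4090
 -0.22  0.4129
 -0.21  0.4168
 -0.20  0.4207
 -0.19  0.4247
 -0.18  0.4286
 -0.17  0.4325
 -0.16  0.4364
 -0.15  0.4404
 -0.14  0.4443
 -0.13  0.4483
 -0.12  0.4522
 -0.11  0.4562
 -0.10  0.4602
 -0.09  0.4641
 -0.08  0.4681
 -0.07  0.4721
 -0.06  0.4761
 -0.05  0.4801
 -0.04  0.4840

T = 1.25;  σ√T = 0.3801
ln(S/K) + (r − q + σ²/2)T = ln(360/400) + (0.034 − 0.033 + 0.34²/2)·1.25 = -0.1054 + 0.0735 = -0.0319
d₁ = -0.0319 / 0.3801 = -0.0838 ≈ -0.08
d₂ = d₁ − σ√T = -0.0838 − 0.3801 = -0.4639 ≈ -0.46
e^(−qT) = e^(−0.033·1.25) = 0.9596;  e^(−rT) = e^(−0.034·1.25) = 0.9584
N(d₁) = N(-0.08) = 0.4681;  N(d₂) = N(-0.46) = 0.3228
C = 360·0.9596·0.4681 − 400·0.9584·0.3228 = 161.7080 − 123.7486 = 37.9593

$37.96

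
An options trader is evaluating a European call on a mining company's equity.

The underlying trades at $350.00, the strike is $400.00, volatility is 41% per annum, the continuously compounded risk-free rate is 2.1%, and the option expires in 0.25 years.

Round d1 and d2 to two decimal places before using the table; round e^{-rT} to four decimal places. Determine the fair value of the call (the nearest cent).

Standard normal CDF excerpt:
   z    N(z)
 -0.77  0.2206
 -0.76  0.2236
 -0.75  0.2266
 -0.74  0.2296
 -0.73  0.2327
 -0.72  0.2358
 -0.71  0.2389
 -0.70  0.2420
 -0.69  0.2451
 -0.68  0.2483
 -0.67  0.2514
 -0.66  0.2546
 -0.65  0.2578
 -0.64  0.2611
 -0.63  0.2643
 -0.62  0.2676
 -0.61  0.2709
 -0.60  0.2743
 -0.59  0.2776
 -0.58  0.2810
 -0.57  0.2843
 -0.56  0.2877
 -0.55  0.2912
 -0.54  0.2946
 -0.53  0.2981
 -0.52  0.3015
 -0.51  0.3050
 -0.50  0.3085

$12.93

σ√T = 0.41 × 0.5000 = 0.2050
d₁ = [ln(350/400) + (0.021 + 0.41²/2)·0.25] / 0.2050 = [-0.1335 + 0.0263] / 0.2050 = -0.5233 → -0.52
d₂ = d₁ − σ√T = -0.5233 − 0.2050 = -0.7283 → -0.73
e^(−rT) = e^(−0.021·0.25) = 0.9948
N(d₁) = N(-0.52) = 0.3015;  N(d₂) = N(-0.73) = 0.2327
C = 350·0.3015 − 400·0.9948·0.2327 = 105.5250 − 92.5960 = 12.9290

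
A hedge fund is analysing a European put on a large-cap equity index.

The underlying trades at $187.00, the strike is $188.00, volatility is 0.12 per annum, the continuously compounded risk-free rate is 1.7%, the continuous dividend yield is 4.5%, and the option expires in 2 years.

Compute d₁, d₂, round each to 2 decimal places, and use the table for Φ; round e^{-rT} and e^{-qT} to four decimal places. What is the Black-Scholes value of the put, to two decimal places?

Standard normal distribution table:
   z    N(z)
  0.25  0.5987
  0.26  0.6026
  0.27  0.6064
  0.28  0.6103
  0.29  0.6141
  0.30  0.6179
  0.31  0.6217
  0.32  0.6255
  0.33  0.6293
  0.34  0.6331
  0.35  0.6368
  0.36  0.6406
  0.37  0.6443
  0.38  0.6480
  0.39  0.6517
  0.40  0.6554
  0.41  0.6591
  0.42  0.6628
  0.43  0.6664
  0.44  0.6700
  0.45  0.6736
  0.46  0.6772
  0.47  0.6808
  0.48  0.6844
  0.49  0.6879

σ√T = 0.12 × 1.4142 = 0.1697
d₁ = [ln(187/188) + (0.017 − 0.045 + ½·0.12²)·2] / (σ√T) = (-0.0053 − 0.0416) / 0.1697 = -0.2766 ≈ -0.28
d₂ = -0.2766 − 0.1697 = -0.4463 ≈ -0.45
e^(−qT) = e^(−0.045·2) = 0.9139;  e^(−rT) = e^(−0.017·2) = 0.9666
N(−d₂) = N(0.45) = 0.6736;  N(−d₁) = N(0.28) = 0.6103
P = 188·0.9666·0.6736 − 187·0.9139·0.6103 = 122.4071 − 104.2998 = 18.1073

$18.11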